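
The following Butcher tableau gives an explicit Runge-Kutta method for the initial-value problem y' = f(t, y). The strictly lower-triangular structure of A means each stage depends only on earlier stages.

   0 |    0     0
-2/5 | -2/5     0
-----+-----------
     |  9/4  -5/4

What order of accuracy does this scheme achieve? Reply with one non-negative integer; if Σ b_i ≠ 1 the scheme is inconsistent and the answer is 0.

b = (9/4, -5/4)
c = (0, -2/5)
Σ b_i: 9/4·1 + (-5/4)·1 = 1 ✓
b·c: (-5/4)·(-2/5) = 1/2 ✓; 2 stages ⇒ order 2.

2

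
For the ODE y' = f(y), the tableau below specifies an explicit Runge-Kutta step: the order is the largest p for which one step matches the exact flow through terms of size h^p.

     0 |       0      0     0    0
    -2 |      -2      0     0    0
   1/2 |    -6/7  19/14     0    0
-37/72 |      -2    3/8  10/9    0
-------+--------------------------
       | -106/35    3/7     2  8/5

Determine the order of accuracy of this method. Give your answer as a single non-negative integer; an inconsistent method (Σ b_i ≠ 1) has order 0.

b = (-106/35, 3/7, 2, 8/5)
c = (0, -2, 1/2, -37/72)
Ac = (0, 0, -19/7, -7/36)
Σ b_i: (-106/35)·1 + 3/7·1 + 2·1 + 8/5·1 = 1 ✓
b·c: 3/7·(-2) + 2·1/2 + 8/5·(-37/72) = -214/315 ≠ 1/2 ⇒ order 1.

1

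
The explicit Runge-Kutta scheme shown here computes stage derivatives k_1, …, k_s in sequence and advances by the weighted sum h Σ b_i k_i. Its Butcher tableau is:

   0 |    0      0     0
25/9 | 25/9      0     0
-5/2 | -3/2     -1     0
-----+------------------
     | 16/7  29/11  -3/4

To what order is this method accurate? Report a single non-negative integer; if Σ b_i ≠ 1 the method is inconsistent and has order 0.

0

b = (16/7, 29/11, -3/4)
c = (0, 25/9, -5/2)
Ac = (0, 0, -25/9)
Σ b_i: 16/7·1 + 29/11·1 + (-3/4)·1 = 1285/308 ≠ 1 ⇒ order 0.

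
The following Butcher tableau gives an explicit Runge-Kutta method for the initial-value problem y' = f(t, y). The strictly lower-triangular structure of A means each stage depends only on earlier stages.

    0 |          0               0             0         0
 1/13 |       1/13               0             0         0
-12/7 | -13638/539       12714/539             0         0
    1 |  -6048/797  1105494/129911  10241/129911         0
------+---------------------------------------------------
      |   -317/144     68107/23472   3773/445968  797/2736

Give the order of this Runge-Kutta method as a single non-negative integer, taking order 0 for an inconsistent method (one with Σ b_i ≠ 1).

b = (-317/144, 68107/23472, 3773/445968, 797/2736)
c = (0, 1/13, -12/7, 1)
Ac = (0, 0, 978/539, 414/797)
Σ b_i: (-317/144)·1 + 68107/23472·1 + 3773/445968·1 + 797/2736·1 = 1 ✓
b·c: 68107/23472·1/13 + 3773/445968·(-12/7) + 797/2736·1 = 1/2 ✓
b·c²: 68107/23472·1/169 + 3773/445968·144/49 + 797/2736·1 = 1/3 ✓
b·Ac: 3773/445968·978/539 + 797/2736·414/797 = 1/6 ✓
b·c³: 68107/23472·1/2197 + 3773/445968·(-1728/343) + 797/2736·1 = 1/4 ✓
b·(c∘Ac): 3773/445968·(-11736/3773) + 797/2736·414/797 = 1/8 ✓
b·Ac²: 3773/445968·978/7007 + 797/2736·2922/10361 = 1/12 ✓
b·A²c: 797/2736·114/797 = 1/24 ✓; 4 stages ⇒ order 4.

4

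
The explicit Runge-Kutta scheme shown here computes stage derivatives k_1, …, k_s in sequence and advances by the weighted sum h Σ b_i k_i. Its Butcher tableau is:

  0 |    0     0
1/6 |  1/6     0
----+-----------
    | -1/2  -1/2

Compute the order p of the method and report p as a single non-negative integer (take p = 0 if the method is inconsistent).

b = (-1/2, -1/2)
c = (0, 1/6)
Σ b_i: (-1/2)·1 + (-1/2)·1 = -1 ≠ 1 ⇒ order 0.

0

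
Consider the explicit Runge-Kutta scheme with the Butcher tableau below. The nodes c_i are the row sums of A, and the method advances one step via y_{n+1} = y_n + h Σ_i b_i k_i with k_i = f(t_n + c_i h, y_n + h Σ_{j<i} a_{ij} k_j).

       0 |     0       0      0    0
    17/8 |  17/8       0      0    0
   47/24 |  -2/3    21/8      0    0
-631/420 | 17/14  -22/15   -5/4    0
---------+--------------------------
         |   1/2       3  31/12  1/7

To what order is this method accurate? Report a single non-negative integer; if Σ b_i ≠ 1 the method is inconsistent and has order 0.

b = (1/2, 3, 31/12, 1/7)
c = (0, 17/8, 47/24, -631/420)
Ac = (0, 0, 357/64, -2671/480)
Σ b_i: 1/2·1 + 3·1 + 31/12·1 + 1/7·1 = 523/84 ≠ 1 ⇒ order 0.

0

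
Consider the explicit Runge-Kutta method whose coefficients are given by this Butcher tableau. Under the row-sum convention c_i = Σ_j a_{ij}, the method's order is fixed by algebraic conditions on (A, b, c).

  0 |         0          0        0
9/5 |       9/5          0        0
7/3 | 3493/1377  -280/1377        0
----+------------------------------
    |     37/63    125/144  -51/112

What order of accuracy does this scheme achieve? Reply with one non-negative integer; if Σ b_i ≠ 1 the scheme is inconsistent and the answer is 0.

3

b = (37/63, 125/144, -51/112)
c = (0, 9/5, 7/3)
Ac = (0, 0, -56/153)
Σ b_i: 37/63·1 + 125/144·1 + (-51/112)·1 = 1 ✓
b·c: 125/144·9/5 + (-51/112)·7/3 = 1/2 ✓
b·c²: 125/144·81/25 + (-51/112)·49/9 = 1/3 ✓
b·Ac: (-51/112)·(-56/153) = 1/6 ✓; 3 stages ⇒ order 3.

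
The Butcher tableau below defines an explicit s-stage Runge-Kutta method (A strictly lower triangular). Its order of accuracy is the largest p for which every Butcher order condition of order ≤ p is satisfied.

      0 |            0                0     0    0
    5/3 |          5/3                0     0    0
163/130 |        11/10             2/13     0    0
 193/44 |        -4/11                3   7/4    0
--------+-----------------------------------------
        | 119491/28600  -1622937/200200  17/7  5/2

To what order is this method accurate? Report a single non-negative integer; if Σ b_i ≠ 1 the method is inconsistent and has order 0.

b = (119491/28600, -1622937/200200, 17/7, 5/2)
c = (0, 5/3, 163/130, 193/44)
Ac = (0, 0, 10/39, 3741/520)
Σ b_i: 119491/28600·1 + (-1622937/200200)·1 + 17/7·1 + 5/2·1 = 1 ✓
b·c: (-1622937/200200)·5/3 + 17/7·163/130 + 5/2·193/44 = 1/2 ✓
b·c²: (-1622937/200200)·25/9 + 17/7·26569/16900 + 5/2·37249/1936 = 1442892331/49077600 ≠ 1/3 ⇒ order 2.
b·Ac: 17/7·10/39 + 5/2·3741/520 = 81281/4368 ≠ 1/6

2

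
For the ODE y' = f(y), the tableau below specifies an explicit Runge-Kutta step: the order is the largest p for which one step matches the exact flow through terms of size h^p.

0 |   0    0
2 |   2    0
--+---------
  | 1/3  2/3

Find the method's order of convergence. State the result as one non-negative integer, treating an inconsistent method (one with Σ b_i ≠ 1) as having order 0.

b = (1/3, 2/3)
c = (0, 2)
Σ b_i: 1/3·1 + 2/3·1 = 1 ✓
b·c: 2/3·2 = 4/3 ≠ 1/2 ⇒ order 1.

1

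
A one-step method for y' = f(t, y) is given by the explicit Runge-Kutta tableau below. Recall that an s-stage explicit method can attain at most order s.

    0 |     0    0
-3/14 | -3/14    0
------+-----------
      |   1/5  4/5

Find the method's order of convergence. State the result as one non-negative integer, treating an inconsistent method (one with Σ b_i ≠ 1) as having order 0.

1

b = (1/5, 4/5)
c = (0, -3/14)
Σ b_i: 1/5·1 + 4/5·1 = 1 ✓
b·c: 4/5·(-3/14) = -6/35 ≠ 1/2 ⇒ order 1.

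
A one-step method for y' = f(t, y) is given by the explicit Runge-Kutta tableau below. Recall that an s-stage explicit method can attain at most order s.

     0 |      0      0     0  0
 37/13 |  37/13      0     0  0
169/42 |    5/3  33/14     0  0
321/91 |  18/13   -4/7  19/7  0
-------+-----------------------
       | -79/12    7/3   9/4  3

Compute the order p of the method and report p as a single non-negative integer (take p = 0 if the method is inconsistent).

b = (-79/12, 7/3, 9/4, 3)
c = (0, 37/13, 169/42, 321/91)
Ac = (0, 0, 1221/182, 35527/3822)
Σ b_i: (-79/12)·1 + 7/3·1 + 9/4·1 + 3·1 = 1 ✓
b·c: 7/3·37/13 + 9/4·169/42 + 3·321/91 = 57389/2184 ≠ 1/2 ⇒ order 1.

1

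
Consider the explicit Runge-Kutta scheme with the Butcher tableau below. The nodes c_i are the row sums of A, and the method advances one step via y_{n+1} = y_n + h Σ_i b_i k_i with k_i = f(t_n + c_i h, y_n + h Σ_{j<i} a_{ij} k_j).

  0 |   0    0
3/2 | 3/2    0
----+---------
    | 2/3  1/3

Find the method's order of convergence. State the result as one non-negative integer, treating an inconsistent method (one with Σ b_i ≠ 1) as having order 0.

2

b = (2/3, 1/3)
c = (0, 3/2)
Σ b_i: 2/3·1 + 1/3·1 = 1 ✓
b·c: 1/3·3/2 = 1/2 ✓; 2 stages ⇒ order 2.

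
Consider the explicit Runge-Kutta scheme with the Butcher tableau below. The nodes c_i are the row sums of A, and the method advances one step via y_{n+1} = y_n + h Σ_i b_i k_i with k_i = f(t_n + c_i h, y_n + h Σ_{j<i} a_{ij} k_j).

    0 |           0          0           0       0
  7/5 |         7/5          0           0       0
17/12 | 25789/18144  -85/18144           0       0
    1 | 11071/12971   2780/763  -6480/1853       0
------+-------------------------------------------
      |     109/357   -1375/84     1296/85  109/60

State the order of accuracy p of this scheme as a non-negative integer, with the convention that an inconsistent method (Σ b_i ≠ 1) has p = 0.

b = (109/357, -1375/84, 1296/85, 109/60)
c = (0, 7/5, 17/12, 1)
Ac = (0, 0, -17/2592, 16/109)
Σ b_i: 109/357·1 + (-1375/84)·1 + 1296/85·1 + 109/60·1 = 1 ✓
b·c: (-1375/84)·7/5 + 1296/85·17/12 + 109/60·1 = 1/2 ✓
b·c²: (-1375/84)·49/25 + 1296/85·289/144 + 109/60·1 = 1/3 ✓
b·Ac: 1296/85·(-17/2592) + 109/60·16/109 = 1/6 ✓
b·c³: (-1375/84)·343/125 + 1296/85·4913/1728 + 109/60·1 = 1/4 ✓
b·(c∘Ac): 1296/85·(-289/31104) + 109/60·16/109 = 1/8 ✓
b·Ac²: 1296/85·(-119/12960) + 109/60·67/545 = 1/12 ✓
b·A²c: 109/60·5/218 = 1/24 ✓; 4 stages ⇒ order 4.

4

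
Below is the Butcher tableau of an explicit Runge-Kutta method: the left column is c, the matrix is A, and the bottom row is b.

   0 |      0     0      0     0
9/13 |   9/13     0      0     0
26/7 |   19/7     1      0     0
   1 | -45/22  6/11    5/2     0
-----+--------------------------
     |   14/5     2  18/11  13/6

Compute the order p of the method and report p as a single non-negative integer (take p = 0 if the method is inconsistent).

b = (14/5, 2, 18/11, 13/6)
c = (0, 9/13, 26/7, 1)
Ac = (0, 0, 9/13, 9673/1001)
Σ b_i: 14/5·1 + 2·1 + 18/11·1 + 13/6·1 = 2839/330 ≠ 1 ⇒ order 0.

0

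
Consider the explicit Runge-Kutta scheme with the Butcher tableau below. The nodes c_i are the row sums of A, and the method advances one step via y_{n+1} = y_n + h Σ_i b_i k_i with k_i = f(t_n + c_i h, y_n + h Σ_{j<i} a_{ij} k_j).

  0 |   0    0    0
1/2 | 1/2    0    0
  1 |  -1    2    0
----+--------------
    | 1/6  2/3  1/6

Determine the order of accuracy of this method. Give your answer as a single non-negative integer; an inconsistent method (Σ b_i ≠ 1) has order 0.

b = (1/6, 2/3, 1/6)
c = (0, 1/2, 1)
Ac = (0, 0, 1)
Σ b_i: 1/6·1 + 2/3·1 + 1/6·1 = 1 ✓
b·c: 2/3·1/2 + 1/6·1 = 1/2 ✓
b·c²: 2/3·1/4 + 1/6·1 = 1/3 ✓
b·Ac: 1/6·1 = 1/6 ✓; 3 stages ⇒ order 3.

3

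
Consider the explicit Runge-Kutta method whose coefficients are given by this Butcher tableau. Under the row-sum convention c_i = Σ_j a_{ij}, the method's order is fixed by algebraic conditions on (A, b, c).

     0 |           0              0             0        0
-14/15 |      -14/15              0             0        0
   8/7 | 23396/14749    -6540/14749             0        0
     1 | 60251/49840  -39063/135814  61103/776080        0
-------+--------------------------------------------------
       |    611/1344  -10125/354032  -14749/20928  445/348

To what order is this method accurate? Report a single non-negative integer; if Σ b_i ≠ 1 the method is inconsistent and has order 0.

4

b = (611/1344, -10125/354032, -14749/20928, 445/348)
c = (0, -14/15, 8/7, 1)
Ac = (0, 0, 872/2107, 319/890)
Σ b_i: 611/1344·1 + (-10125/354032)·1 + (-14749/20928)·1 + 445/348·1 = 1 ✓
b·c: (-10125/354032)·(-14/15) + (-14749/20928)·8/7 + 445/348·1 = 1/2 ✓
b·c²: (-10125/354032)·196/225 + (-14749/20928)·64/49 + 445/348·1 = 1/3 ✓
b·Ac: (-14749/20928)·872/2107 + 445/348·319/890 = 1/6 ✓
b·c³: (-10125/354032)·(-2744/3375) + (-14749/20928)·512/343 + 445/348·1 = 1/4 ✓
b·(c∘Ac): (-14749/20928)·6976/14749 + 445/348·319/890 = 1/8 ✓
b·Ac²: (-14749/20928)·(-1744/4515) + 445/348·(-986/6675) = 1/12 ✓
b·A²c: 445/348·29/890 = 1/24 ✓; 4 stages ⇒ order 4.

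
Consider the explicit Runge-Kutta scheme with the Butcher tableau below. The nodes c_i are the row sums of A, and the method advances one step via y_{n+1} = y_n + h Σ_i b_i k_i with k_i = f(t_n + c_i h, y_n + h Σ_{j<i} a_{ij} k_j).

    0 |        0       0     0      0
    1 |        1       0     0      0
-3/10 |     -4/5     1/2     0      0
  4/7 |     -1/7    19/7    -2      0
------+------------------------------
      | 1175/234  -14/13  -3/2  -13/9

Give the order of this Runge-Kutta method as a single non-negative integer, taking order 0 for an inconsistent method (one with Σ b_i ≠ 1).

1

b = (1175/234, -14/13, -3/2, -13/9)
c = (0, 1, -3/10, 4/7)
Ac = (0, 0, 1/2, 116/35)
Σ b_i: 1175/234·1 + (-14/13)·1 + (-3/2)·1 + (-13/9)·1 = 1 ✓
b·c: (-14/13)·1 + (-3/2)·(-3/10) + (-13/9)·4/7 = -23789/16380 ≠ 1/2 ⇒ order 1.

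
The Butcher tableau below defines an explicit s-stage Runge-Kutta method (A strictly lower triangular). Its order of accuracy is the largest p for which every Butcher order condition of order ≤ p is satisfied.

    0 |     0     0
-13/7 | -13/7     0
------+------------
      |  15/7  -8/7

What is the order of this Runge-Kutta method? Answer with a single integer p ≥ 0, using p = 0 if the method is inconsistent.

b = (15/7, -8/7)
c = (0, -13/7)
Σ b_i: 15/7·1 + (-8/7)·1 = 1 ✓
b·c: (-8/7)·(-13/7) = 104/49 ≠ 1/2 ⇒ order 1.

1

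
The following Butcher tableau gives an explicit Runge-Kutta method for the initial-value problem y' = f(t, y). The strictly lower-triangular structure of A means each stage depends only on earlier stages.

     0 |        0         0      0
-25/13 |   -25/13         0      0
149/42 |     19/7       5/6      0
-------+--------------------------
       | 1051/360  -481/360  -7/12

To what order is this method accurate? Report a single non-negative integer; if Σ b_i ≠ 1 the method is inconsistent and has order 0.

2

b = (1051/360, -481/360, -7/12)
c = (0, -25/13, 149/42)
Ac = (0, 0, -125/78)
Σ b_i: 1051/360·1 + (-481/360)·1 + (-7/12)·1 = 1 ✓
b·c: (-481/360)·(-25/13) + (-7/12)·149/42 = 1/2 ✓
b·c²: (-481/360)·625/169 + (-7/12)·22201/1764 = -482863/39312 ≠ 1/3 ⇒ order 2.
b·Ac: (-7/12)·(-125/78) = 875/936 ≠ 1/6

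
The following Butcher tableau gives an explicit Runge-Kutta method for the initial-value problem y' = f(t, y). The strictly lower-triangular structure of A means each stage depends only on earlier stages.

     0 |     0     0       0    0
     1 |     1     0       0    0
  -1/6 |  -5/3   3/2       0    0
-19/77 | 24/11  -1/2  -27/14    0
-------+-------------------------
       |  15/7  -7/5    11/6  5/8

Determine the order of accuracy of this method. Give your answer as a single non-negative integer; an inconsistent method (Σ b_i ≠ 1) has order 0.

0

b = (15/7, -7/5, 11/6, 5/8)
c = (0, 1, -1/6, -19/77)
Ac = (0, 0, 3/2, -5/28)
Σ b_i: 15/7·1 + (-7/5)·1 + 11/6·1 + 5/8·1 = 2689/840 ≠ 1 ⇒ order 0.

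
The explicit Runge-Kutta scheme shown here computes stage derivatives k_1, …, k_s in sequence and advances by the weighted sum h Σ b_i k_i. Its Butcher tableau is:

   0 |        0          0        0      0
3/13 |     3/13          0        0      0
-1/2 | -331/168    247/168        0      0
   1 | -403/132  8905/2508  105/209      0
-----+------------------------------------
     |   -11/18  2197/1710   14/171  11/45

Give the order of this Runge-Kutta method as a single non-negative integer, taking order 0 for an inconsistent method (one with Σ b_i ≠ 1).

b = (-11/18, 2197/1710, 14/171, 11/45)
c = (0, 3/13, -1/2, 1)
Ac = (0, 0, 19/56, 25/44)
Σ b_i: (-11/18)·1 + 2197/1710·1 + 14/171·1 + 11/45·1 = 1 ✓
b·c: 2197/1710·3/13 + 14/171·(-1/2) + 11/45·1 = 1/2 ✓
b·c²: 2197/1710·9/169 + 14/171·1/4 + 11/45·1 = 1/3 ✓
b·Ac: 14/171·19/56 + 11/45·25/44 = 1/6 ✓
b·c³: 2197/1710·27/2197 + 14/171·(-1/8) + 11/45·1 = 1/4 ✓
b·(c∘Ac): 14/171·(-19/112) + 11/45·25/44 = 1/8 ✓
b·Ac²: 14/171·57/728 + 11/45·45/143 = 1/12 ✓
b·A²c: 11/45·15/88 = 1/24 ✓; 4 stages ⇒ order 4.

4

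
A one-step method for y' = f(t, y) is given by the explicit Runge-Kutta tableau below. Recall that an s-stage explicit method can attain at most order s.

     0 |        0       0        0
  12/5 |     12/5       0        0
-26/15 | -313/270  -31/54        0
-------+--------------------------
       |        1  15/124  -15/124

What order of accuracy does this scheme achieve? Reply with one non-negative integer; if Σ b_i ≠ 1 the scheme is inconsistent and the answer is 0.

b = (1, 15/124, -15/124)
c = (0, 12/5, -26/15)
Ac = (0, 0, -62/45)
Σ b_i: 1·1 + 15/124·1 + (-15/124)·1 = 1 ✓
b·c: 15/124·12/5 + (-15/124)·(-26/15) = 1/2 ✓
b·c²: 15/124·144/25 + (-15/124)·676/225 = 1/3 ✓
b·Ac: (-15/124)·(-62/45) = 1/6 ✓; 3 stages ⇒ order 3.

3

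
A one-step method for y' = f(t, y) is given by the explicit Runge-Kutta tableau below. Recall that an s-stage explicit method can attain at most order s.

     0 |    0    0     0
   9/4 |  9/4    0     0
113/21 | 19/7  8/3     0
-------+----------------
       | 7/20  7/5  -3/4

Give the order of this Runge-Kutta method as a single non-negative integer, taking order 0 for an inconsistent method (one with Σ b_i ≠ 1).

b = (7/20, 7/5, -3/4)
c = (0, 9/4, 113/21)
Ac = (0, 0, 6)
Σ b_i: 7/20·1 + 7/5·1 + (-3/4)·1 = 1 ✓
b·c: 7/5·9/4 + (-3/4)·113/21 = -31/35 ≠ 1/2 ⇒ order 1.

1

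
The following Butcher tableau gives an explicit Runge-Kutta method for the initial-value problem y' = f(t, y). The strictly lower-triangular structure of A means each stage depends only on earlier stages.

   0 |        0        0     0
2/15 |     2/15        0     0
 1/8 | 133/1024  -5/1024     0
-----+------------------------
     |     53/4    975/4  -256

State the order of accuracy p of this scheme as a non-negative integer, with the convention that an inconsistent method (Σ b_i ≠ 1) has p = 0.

b = (53/4, 975/4, -256)
c = (0, 2/15, 1/8)
Ac = (0, 0, -1/1536)
Σ b_i: 53/4·1 + 975/4·1 + (-256)·1 = 1 ✓
b·c: 975/4·2/15 + (-256)·1/8 = 1/2 ✓
b·c²: 975/4·4/225 + (-256)·1/64 = 1/3 ✓
b·Ac: (-256)·(-1/1536) = 1/6 ✓; 3 stages ⇒ order 3.

3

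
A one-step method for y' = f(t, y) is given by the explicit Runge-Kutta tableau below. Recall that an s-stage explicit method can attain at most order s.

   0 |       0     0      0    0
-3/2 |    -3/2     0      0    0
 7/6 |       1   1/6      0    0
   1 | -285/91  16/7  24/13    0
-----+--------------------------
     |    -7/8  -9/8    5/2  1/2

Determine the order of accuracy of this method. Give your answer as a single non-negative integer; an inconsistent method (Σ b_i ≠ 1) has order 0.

1

b = (-7/8, -9/8, 5/2, 1/2)
c = (0, -3/2, 7/6, 1)
Ac = (0, 0, -1/4, -116/91)
Σ b_i: (-7/8)·1 + (-9/8)·1 + 5/2·1 + 1/2·1 = 1 ✓
b·c: (-9/8)·(-3/2) + 5/2·7/6 + 1/2·1 = 245/48 ≠ 1/2 ⇒ order 1.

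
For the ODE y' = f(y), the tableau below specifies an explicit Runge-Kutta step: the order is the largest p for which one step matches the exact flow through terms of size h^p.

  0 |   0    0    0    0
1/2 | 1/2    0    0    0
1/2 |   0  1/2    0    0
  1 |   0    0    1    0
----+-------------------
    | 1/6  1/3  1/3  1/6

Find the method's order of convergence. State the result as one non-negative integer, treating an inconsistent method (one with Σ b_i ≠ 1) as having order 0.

b = (1/6, 1/3, 1/3, 1/6)
c = (0, 1/2, 1/2, 1)
Ac = (0, 0, 1/4, 1/2)
Σ b_i: 1/6·1 + 1/3·1 + 1/3·1 + 1/6·1 = 1 ✓
b·c: 1/3·1/2 + 1/3·1/2 + 1/6·1 = 1/2 ✓
b·c²: 1/3·1/4 + 1/3·1/4 + 1/6·1 = 1/3 ✓
b·Ac: 1/3·1/4 + 1/6·1/2 = 1/6 ✓
b·c³: 1/3·1/8 + 1/3·1/8 + 1/6·1 = 1/4 ✓
b·(c∘Ac): 1/3·1/8 + 1/6·1/2 = 1/8 ✓
b·Ac²: 1/3·1/8 + 1/6·1/4 = 1/12 ✓
b·A²c: 1/6·1/4 = 1/24 ✓; 4 stages ⇒ order 4.

4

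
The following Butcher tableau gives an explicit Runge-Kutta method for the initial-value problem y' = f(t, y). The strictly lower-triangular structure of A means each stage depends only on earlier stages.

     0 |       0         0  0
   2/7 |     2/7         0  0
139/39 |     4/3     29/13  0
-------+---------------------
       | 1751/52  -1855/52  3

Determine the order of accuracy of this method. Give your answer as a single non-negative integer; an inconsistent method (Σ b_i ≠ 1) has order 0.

b = (1751/52, -1855/52, 3)
c = (0, 2/7, 139/39)
Ac = (0, 0, 58/91)
Σ b_i: 1751/52·1 + (-1855/52)·1 + 3·1 = 1 ✓
b·c: (-1855/52)·2/7 + 3·139/39 = 1/2 ✓
b·c²: (-1855/52)·4/49 + 3·19321/1521 = 124912/3549 ≠ 1/3 ⇒ order 2.
b·Ac: 3·58/91 = 174/91 ≠ 1/6

2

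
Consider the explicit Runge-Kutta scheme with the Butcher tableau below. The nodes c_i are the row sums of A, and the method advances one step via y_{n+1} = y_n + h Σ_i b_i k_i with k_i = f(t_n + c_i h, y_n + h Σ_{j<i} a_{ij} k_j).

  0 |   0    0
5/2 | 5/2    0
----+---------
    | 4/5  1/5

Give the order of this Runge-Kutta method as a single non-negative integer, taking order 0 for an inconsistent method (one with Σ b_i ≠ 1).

2

b = (4/5, 1/5)
c = (0, 5/2)
Σ b_i: 4/5·1 + 1/5·1 = 1 ✓
b·c: 1/5·5/2 = 1/2 ✓; 2 stages ⇒ order 2.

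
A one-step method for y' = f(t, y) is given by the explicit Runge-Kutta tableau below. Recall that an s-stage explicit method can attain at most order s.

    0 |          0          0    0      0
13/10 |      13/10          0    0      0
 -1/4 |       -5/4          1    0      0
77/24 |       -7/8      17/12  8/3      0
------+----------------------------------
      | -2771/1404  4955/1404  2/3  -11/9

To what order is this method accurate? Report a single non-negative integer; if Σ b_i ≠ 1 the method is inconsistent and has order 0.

2

b = (-2771/1404, 4955/1404, 2/3, -11/9)
c = (0, 13/10, -1/4, 77/24)
Ac = (0, 0, 13/10, 47/40)
Σ b_i: (-2771/1404)·1 + 4955/1404·1 + 2/3·1 + (-11/9)·1 = 1 ✓
b·c: 4955/1404·13/10 + 2/3·(-1/4) + (-11/9)·77/24 = 1/2 ✓
b·c²: 4955/1404·169/100 + 2/3·1/16 + (-11/9)·5929/576 = -170419/25920 ≠ 1/3 ⇒ order 2.
b·Ac: 2/3·13/10 + (-11/9)·47/40 = -41/72 ≠ 1/6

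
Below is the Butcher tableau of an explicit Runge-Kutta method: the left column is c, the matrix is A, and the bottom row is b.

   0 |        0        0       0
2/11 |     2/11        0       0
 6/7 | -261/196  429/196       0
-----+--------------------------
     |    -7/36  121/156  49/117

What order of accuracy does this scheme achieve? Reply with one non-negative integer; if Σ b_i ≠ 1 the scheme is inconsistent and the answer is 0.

b = (-7/36, 121/156, 49/117)
c = (0, 2/11, 6/7)
Ac = (0, 0, 39/98)
Σ b_i: (-7/36)·1 + 121/156·1 + 49/117·1 = 1 ✓
b·c: 121/156·2/11 + 49/117·6/7 = 1/2 ✓
b·c²: 121/156·4/121 + 49/117·36/49 = 1/3 ✓
b·Ac: 49/117·39/98 = 1/6 ✓; 3 stages ⇒ order 3.

3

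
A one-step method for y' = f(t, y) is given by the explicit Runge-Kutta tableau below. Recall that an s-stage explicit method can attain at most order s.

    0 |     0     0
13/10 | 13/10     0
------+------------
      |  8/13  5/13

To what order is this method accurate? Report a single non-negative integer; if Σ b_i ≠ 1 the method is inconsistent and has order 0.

b = (8/13, 5/13)
c = (0, 13/10)
Σ b_i: 8/13·1 + 5/13·1 = 1 ✓
b·c: 5/13·13/10 = 1/2 ✓; 2 stages ⇒ order 2.

2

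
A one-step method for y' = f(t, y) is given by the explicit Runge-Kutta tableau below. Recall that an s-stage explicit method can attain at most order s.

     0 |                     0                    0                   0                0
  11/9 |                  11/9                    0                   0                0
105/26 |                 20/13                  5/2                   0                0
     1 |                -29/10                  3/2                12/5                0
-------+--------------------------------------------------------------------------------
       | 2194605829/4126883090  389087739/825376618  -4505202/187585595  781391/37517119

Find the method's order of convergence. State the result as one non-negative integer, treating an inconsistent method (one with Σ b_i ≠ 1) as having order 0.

b = (2194605829/4126883090, 389087739/825376618, -4505202/187585595, 781391/37517119)
c = (0, 11/9, 105/26, 1)
Ac = (0, 0, 55/18, 899/78)
Σ b_i: 2194605829/4126883090·1 + 389087739/825376618·1 + (-4505202/187585595)·1 + 781391/37517119·1 = 1 ✓
b·c: 389087739/825376618·11/9 + (-4505202/187585595)·105/26 + 781391/37517119·1 = 1/2 ✓
b·c²: 389087739/825376618·121/81 + (-4505202/187585595)·11025/676 + 781391/37517119·1 = 1/3 ✓
b·Ac: (-4505202/187585595)·55/18 + 781391/37517119·899/78 = 1/6 ✓
b·c³: 389087739/825376618·1331/729 + (-4505202/187585595)·1157625/17576 + 781391/37517119·1 = -36888911689/52674035076 ≠ 1/4 ⇒ order 3.
b·(c∘Ac): (-4505202/187585595)·1925/156 + 781391/37517119·899/78 = -6337726/112551357 ≠ 1/8
b·Ac²: (-4505202/187585595)·605/162 + 781391/37517119·377659/9126 = 20337721931/26337017538 ≠ 1/12
b·A²c: 781391/37517119·22/3 = 17190602/112551357 ≠ 1/24

3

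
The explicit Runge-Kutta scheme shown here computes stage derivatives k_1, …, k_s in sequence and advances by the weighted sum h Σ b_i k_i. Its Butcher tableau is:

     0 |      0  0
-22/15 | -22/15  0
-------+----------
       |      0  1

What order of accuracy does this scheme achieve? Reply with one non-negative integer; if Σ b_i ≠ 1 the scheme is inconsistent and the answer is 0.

1

b = (0, 1)
c = (0, -22/15)
Σ b_i: 1·1 = 1 ✓
b·c: 1·(-22/15) = -22/15 ≠ 1/2 ⇒ order 1.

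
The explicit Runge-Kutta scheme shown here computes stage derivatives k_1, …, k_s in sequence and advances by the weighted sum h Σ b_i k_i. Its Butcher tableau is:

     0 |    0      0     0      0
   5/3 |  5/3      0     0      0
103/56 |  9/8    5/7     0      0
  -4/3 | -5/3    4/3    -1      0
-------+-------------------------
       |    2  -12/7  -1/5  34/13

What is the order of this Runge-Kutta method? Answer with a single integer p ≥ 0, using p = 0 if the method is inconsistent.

b = (2, -12/7, -1/5, 34/13)
c = (0, 5/3, 103/56, -4/3)
Ac = (0, 0, 25/21, 193/504)
Σ b_i: 2·1 + (-12/7)·1 + (-1/5)·1 + 34/13·1 = 1229/455 ≠ 1 ⇒ order 0.

0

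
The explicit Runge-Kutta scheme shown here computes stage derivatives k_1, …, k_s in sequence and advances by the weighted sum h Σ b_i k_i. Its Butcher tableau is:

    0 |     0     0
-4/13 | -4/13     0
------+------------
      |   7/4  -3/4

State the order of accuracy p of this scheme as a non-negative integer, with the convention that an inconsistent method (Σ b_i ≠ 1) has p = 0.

1

b = (7/4, -3/4)
c = (0, -4/13)
Σ b_i: 7/4·1 + (-3/4)·1 = 1 ✓
b·c: (-3/4)·(-4/13) = 3/13 ≠ 1/2 ⇒ order 1.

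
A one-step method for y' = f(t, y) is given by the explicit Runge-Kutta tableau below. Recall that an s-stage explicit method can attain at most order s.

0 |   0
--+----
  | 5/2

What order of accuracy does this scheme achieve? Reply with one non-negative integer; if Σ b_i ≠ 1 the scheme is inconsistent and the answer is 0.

b = (5/2)
c = (0)
Σ b_i: 5/2·1 = 5/2 ≠ 1 ⇒ order 0.

0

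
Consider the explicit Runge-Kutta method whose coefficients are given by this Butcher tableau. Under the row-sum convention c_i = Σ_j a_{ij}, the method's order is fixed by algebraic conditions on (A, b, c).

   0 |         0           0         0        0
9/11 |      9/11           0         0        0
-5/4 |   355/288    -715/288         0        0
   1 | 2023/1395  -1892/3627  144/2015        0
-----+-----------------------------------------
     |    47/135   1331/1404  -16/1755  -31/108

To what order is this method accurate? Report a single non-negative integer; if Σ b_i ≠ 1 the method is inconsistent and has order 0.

b = (47/135, 1331/1404, -16/1755, -31/108)
c = (0, 9/11, -5/4, 1)
Ac = (0, 0, -65/32, -16/31)
Σ b_i: 47/135·1 + 1331/1404·1 + (-16/1755)·1 + (-31/108)·1 = 1 ✓
b·c: 1331/1404·9/11 + (-16/1755)·(-5/4) + (-31/108)·1 = 1/2 ✓
b·c²: 1331/1404·81/121 + (-16/1755)·25/16 + (-31/108)·1 = 1/3 ✓
b·Ac: (-16/1755)·(-65/32) + (-31/108)·(-16/31) = 1/6 ✓
b·c³: 1331/1404·729/1331 + (-16/1755)·(-125/64) + (-31/108)·1 = 1/4 ✓
b·(c∘Ac): (-16/1755)·325/128 + (-31/108)·(-16/31) = 1/8 ✓
b·Ac²: (-16/1755)·(-585/352) + (-31/108)·(-81/341) = 1/12 ✓
b·A²c: (-31/108)·(-9/62) = 1/24 ✓; 4 stages ⇒ order 4.

4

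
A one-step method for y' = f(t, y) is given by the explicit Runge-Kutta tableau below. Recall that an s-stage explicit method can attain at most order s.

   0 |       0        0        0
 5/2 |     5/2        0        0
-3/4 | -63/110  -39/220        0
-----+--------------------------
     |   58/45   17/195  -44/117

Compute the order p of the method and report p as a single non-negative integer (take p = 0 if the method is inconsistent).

b = (58/45, 17/195, -44/117)
c = (0, 5/2, -3/4)
Ac = (0, 0, -39/88)
Σ b_i: 58/45·1 + 17/195·1 + (-44/117)·1 = 1 ✓
b·c: 17/195·5/2 + (-44/117)·(-3/4) = 1/2 ✓
b·c²: 17/195·25/4 + (-44/117)·9/16 = 1/3 ✓
b·Ac: (-44/117)·(-39/88) = 1/6 ✓; 3 stages ⇒ order 3.

3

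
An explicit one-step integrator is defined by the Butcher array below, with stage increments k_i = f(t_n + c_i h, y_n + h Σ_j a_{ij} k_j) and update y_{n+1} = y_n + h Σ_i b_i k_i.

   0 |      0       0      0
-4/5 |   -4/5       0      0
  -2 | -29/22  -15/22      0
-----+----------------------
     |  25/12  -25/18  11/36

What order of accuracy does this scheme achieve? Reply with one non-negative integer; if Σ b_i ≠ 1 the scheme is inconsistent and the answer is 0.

3

b = (25/12, -25/18, 11/36)
c = (0, -4/5, -2)
Ac = (0, 0, 6/11)
Σ b_i: 25/12·1 + (-25/18)·1 + 11/36·1 = 1 ✓
b·c: (-25/18)·(-4/5) + 11/36·(-2) = 1/2 ✓
b·c²: (-25/18)·16/25 + 11/36·4 = 1/3 ✓
b·Ac: 11/36·6/11 = 1/6 ✓; 3 stages ⇒ order 3.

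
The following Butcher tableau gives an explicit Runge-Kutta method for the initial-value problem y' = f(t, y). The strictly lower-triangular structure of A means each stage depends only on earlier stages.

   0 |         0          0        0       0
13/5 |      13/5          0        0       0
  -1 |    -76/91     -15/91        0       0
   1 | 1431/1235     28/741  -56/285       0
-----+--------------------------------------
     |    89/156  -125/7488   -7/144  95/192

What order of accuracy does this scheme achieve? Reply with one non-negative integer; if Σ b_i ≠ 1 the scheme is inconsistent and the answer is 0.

b = (89/156, -125/7488, -7/144, 95/192)
c = (0, 13/5, -1, 1)
Ac = (0, 0, -3/7, 28/95)
Σ b_i: 89/156·1 + (-125/7488)·1 + (-7/144)·1 + 95/192·1 = 1 ✓
b·c: (-125/7488)·13/5 + (-7/144)·(-1) + 95/192·1 = 1/2 ✓
b·c²: (-125/7488)·169/25 + (-7/144)·1 + 95/192·1 = 1/3 ✓
b·Ac: (-7/144)·(-3/7) + 95/192·28/95 = 1/6 ✓
b·c³: (-125/7488)·2197/125 + (-7/144)·(-1) + 95/192·1 = 1/4 ✓
b·(c∘Ac): (-7/144)·3/7 + 95/192·28/95 = 1/8 ✓
b·Ac²: (-7/144)·(-39/35) + 95/192·28/475 = 1/12 ✓
b·A²c: 95/192·8/95 = 1/24 ✓; 4 stages ⇒ order 4.

4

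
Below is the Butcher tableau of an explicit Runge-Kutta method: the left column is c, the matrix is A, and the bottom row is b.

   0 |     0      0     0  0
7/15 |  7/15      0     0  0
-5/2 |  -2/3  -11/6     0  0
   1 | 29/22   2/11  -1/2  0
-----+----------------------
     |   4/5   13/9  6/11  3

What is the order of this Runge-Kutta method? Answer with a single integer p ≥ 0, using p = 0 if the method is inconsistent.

b = (4/5, 13/9, 6/11, 3)
c = (0, 7/15, -5/2, 1)
Ac = (0, 0, -77/90, 881/660)
Σ b_i: 4/5·1 + 13/9·1 + 6/11·1 + 3·1 = 2866/495 ≠ 1 ⇒ order 0.

0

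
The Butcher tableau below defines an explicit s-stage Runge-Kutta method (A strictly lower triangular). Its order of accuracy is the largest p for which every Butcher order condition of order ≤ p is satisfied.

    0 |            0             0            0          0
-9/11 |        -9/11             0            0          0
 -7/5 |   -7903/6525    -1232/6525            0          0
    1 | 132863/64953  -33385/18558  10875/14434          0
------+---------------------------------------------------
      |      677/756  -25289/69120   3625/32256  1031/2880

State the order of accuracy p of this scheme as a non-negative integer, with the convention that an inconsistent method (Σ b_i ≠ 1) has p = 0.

b = (677/756, -25289/69120, 3625/32256, 1031/2880)
c = (0, -9/11, -7/5, 1)
Ac = (0, 0, 112/725, 430/1031)
Σ b_i: 677/756·1 + (-25289/69120)·1 + 3625/32256·1 + 1031/2880·1 = 1 ✓
b·c: (-25289/69120)·(-9/11) + 3625/32256·(-7/5) + 1031/2880·1 = 1/2 ✓
b·c²: (-25289/69120)·81/121 + 3625/32256·49/25 + 1031/2880·1 = 1/3 ✓
b·Ac: 3625/32256·112/725 + 1031/2880·430/1031 = 1/6 ✓
b·c³: (-25289/69120)·(-729/1331) + 3625/32256·(-343/125) + 1031/2880·1 = 1/4 ✓
b·(c∘Ac): 3625/32256·(-784/3625) + 1031/2880·430/1031 = 1/8 ✓
b·Ac²: 3625/32256·(-1008/7975) + 1031/2880·3090/11341 = 1/12 ✓
b·A²c: 1031/2880·120/1031 = 1/24 ✓; 4 stages ⇒ order 4.

4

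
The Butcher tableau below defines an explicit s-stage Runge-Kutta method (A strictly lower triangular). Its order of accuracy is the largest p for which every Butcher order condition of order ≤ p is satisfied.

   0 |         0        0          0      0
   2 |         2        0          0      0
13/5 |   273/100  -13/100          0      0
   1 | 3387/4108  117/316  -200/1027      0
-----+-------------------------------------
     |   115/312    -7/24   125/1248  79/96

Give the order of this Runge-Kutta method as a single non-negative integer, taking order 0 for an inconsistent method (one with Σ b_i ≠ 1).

b = (115/312, -7/24, 125/1248, 79/96)
c = (0, 2, 13/5, 1)
Ac = (0, 0, -13/50, 37/158)
Σ b_i: 115/312·1 + (-7/24)·1 + 125/1248·1 + 79/96·1 = 1 ✓
b·c: (-7/24)·2 + 125/1248·13/5 + 79/96·1 = 1/2 ✓
b·c²: (-7/24)·4 + 125/1248·169/25 + 79/96·1 = 1/3 ✓
b·Ac: 125/1248·(-13/50) + 79/96·37/158 = 1/6 ✓
b·c³: (-7/24)·8 + 125/1248·2197/125 + 79/96·1 = 1/4 ✓
b·(c∘Ac): 125/1248·(-169/250) + 79/96·37/158 = 1/8 ✓
b·Ac²: 125/1248·(-13/25) + 79/96·13/79 = 1/12 ✓
b·A²c: 79/96·4/79 = 1/24 ✓; 4 stages ⇒ order 4.

4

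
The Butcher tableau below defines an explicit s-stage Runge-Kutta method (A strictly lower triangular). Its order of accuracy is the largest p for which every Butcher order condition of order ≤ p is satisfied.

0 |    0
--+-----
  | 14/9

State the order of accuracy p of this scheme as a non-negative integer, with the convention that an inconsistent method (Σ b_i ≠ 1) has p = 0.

b = (14/9)
c = (0)
Σ b_i: 14/9·1 = 14/9 ≠ 1 ⇒ order 0.

0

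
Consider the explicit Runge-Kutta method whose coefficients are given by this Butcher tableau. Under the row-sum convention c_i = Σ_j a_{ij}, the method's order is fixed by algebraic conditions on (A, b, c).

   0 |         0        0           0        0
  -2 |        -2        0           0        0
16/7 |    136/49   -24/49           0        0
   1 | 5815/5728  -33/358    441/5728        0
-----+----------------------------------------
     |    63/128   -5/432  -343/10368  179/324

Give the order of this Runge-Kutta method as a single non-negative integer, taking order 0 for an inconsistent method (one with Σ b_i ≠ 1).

b = (63/128, -5/432, -343/10368, 179/324)
c = (0, -2, 16/7, 1)
Ac = (0, 0, 48/49, 129/358)
Σ b_i: 63/128·1 + (-5/432)·1 + (-343/10368)·1 + 179/324·1 = 1 ✓
b·c: (-5/432)·(-2) + (-343/10368)·16/7 + 179/324·1 = 1/2 ✓
b·c²: (-5/432)·4 + (-343/10368)·256/49 + 179/324·1 = 1/3 ✓
b·Ac: (-343/10368)·48/49 + 179/324·129/358 = 1/6 ✓
b·c³: (-5/432)·(-8) + (-343/10368)·4096/343 + 179/324·1 = 1/4 ✓
b·(c∘Ac): (-343/10368)·768/343 + 179/324·129/358 = 1/8 ✓
b·Ac²: (-343/10368)·(-96/49) + 179/324·6/179 = 1/12 ✓
b·A²c: 179/324·27/358 = 1/24 ✓; 4 stages ⇒ order 4.

4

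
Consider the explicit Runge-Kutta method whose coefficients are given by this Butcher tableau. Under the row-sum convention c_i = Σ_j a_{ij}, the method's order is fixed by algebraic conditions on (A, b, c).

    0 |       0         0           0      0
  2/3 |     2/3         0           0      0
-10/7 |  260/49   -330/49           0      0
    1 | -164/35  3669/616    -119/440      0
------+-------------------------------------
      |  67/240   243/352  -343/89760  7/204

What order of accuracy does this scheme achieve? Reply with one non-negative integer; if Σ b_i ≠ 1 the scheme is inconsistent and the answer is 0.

4

b = (67/240, 243/352, -343/89760, 7/204)
c = (0, 2/3, -10/7, 1)
Ac = (0, 0, -220/49, 61/14)
Σ b_i: 67/240·1 + 243/352·1 + (-343/89760)·1 + 7/204·1 = 1 ✓
b·c: 243/352·2/3 + (-343/89760)·(-10/7) + 7/204·1 = 1/2 ✓
b·c²: 243/352·4/9 + (-343/89760)·100/49 + 7/204·1 = 1/3 ✓
b·Ac: (-343/89760)·(-220/49) + 7/204·61/14 = 1/6 ✓
b·c³: 243/352·8/27 + (-343/89760)·(-1000/343) + 7/204·1 = 1/4 ✓
b·(c∘Ac): (-343/89760)·2200/343 + 7/204·61/14 = 1/8 ✓
b·Ac²: (-343/89760)·(-440/147) + 7/204·44/21 = 1/12 ✓
b·A²c: 7/204·17/14 = 1/24 ✓; 4 stages ⇒ order 4.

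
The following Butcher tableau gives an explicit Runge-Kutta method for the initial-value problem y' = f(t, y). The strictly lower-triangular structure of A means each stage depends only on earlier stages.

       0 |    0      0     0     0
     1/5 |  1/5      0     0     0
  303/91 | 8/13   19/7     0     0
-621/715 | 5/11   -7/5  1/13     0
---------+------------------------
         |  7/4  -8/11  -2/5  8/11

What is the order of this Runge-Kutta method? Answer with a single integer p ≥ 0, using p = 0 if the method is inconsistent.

0

b = (7/4, -8/11, -2/5, 8/11)
c = (0, 1/5, 303/91, -621/715)
Ac = (0, 0, 19/35, -706/29575)
Σ b_i: 7/4·1 + (-8/11)·1 + (-2/5)·1 + 8/11·1 = 27/20 ≠ 1 ⇒ order 0.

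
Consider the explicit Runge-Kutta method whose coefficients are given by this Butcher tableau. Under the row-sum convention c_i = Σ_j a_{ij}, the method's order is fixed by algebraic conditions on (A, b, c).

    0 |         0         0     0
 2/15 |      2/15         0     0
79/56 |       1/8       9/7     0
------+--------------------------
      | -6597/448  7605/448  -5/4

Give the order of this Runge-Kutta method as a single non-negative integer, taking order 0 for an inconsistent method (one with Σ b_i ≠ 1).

b = (-6597/448, 7605/448, -5/4)
c = (0, 2/15, 79/56)
Ac = (0, 0, 6/35)
Σ b_i: (-6597/448)·1 + 7605/448·1 + (-5/4)·1 = 1 ✓
b·c: 7605/448·2/15 + (-5/4)·79/56 = 1/2 ✓
b·c²: 7605/448·4/225 + (-5/4)·6241/3136 = -137097/62720 ≠ 1/3 ⇒ order 2.
b·Ac: (-5/4)·6/35 = -3/14 ≠ 1/6

2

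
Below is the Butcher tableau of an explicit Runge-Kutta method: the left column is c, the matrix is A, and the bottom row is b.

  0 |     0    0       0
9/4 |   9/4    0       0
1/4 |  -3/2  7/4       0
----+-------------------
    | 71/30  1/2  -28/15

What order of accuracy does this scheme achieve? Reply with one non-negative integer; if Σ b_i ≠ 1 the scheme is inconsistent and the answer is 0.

b = (71/30, 1/2, -28/15)
c = (0, 9/4, 1/4)
Ac = (0, 0, 63/16)
Σ b_i: 71/30·1 + 1/2·1 + (-28/15)·1 = 1 ✓
b·c: 1/2·9/4 + (-28/15)·1/4 = 79/120 ≠ 1/2 ⇒ order 1.

1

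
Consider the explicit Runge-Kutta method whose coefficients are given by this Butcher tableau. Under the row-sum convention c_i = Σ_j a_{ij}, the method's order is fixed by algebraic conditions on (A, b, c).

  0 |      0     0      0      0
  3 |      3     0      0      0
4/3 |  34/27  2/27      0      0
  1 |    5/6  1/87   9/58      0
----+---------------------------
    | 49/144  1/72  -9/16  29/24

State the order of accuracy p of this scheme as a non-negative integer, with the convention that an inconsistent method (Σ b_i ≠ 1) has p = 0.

b = (49/144, 1/72, -9/16, 29/24)
c = (0, 3, 4/3, 1)
Ac = (0, 0, 2/9, 7/29)
Σ b_i: 49/144·1 + 1/72·1 + (-9/16)·1 + 29/24·1 = 1 ✓
b·c: 1/72·3 + (-9/16)·4/3 + 29/24·1 = 1/2 ✓
b·c²: 1/72·9 + (-9/16)·16/9 + 29/24·1 = 1/3 ✓
b·Ac: (-9/16)·2/9 + 29/24·7/29 = 1/6 ✓
b·c³: 1/72·27 + (-9/16)·64/27 + 29/24·1 = 1/4 ✓
b·(c∘Ac): (-9/16)·8/27 + 29/24·7/29 = 1/8 ✓
b·Ac²: (-9/16)·2/3 + 29/24·11/29 = 1/12 ✓
b·A²c: 29/24·1/29 = 1/24 ✓; 4 stages ⇒ order 4.

4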